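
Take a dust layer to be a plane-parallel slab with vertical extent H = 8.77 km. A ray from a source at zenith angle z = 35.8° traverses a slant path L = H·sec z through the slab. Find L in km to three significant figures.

sec z = 1/cos 35.8° = 1.2329.
L = 8.77 × 1.2329 = 10.813 km.

10.8 km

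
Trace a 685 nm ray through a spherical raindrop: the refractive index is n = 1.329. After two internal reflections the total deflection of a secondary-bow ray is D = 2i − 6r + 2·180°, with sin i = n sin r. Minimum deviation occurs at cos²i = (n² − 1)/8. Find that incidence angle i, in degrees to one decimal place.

72.0°

cos²i = (1.329² − 1)/8 = (1.76624 − 1)/8 = 0.09578.
cos i = 0.30948, so i = 71.972°.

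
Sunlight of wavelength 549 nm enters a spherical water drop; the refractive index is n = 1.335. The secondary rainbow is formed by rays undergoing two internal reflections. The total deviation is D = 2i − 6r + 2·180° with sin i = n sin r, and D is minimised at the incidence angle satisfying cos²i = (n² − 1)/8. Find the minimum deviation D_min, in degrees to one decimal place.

cos²i = (1.78222 − 1)/8 = 0.09778; i = arccos(0.31269) = 71.778°.
sin r = sin 71.778°/1.335 = 0.71150; r = 45.357°.
D_min = 2·71.778° − 6·45.357° + 360° = 231.414°.

231.4°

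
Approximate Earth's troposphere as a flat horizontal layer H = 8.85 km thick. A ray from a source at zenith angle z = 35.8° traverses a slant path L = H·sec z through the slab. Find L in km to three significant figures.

sec z = 1/cos 35.8° = 1.2329.
L = 8.85 × 1.2329 = 10.912 km.

10.9 km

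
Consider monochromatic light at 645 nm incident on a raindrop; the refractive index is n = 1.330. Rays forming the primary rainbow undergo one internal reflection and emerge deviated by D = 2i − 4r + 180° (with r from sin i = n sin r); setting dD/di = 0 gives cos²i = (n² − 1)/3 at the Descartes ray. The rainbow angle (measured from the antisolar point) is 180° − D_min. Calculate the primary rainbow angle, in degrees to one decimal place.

42.5°

cos²i = (1.76890 − 1)/3 = 0.25630; i = arccos(0.50626) = 59.585°.
sin r = sin 59.585°/1.330 = 0.64841; r = 40.422°.
D_min = 2·59.585° − 4·40.422° + 180° = 137.484°.
Rainbow angle = 180° − D_min = 42.516°.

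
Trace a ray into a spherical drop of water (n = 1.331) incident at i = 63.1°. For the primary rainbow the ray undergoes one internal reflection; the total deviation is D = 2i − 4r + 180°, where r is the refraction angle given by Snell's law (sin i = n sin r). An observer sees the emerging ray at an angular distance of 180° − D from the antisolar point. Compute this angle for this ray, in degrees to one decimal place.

42.1°

sin r = sin 63.1° / 1.331 = 0.8918/1.331 = 0.6700; r = 42.07°.
D = 2·63.1° − 4·42.07° + 180° = 126.20° − 168.27° + 180° = 137.93°.
Angle from antisolar point = 180° − D = 42.07°.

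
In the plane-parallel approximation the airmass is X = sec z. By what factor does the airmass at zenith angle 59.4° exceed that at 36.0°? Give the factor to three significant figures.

X(59.4°)/X(36.0°) = sec 59.4° / sec 36.0° = cos 36.0° / cos 59.4° = 0.8090/0.5090 = 1.5893.

1.59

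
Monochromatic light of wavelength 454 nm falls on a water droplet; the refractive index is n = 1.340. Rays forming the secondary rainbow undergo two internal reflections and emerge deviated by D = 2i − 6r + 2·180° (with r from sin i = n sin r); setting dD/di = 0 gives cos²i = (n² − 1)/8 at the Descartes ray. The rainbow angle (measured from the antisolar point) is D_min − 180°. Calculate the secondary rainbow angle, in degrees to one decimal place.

cos²i = (1.79560 − 1)/8 = 0.09945; i = arccos(0.31536) = 71.618°.
sin r = sin 71.618°/1.340 = 0.70819; r = 45.088°.
D_min = 2·71.618° − 6·45.088° + 360° = 232.709°.
Rainbow angle = D_min − 180° = 52.709°.

52.7°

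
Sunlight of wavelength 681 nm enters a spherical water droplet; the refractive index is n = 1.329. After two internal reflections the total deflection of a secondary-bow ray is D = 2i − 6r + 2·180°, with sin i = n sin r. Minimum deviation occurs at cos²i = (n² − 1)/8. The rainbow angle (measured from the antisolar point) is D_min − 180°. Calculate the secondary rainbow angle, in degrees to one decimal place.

49.8°

cos²i = (1.76624 − 1)/8 = 0.09578; i = arccos(0.30948) = 71.972°.
sin r = sin 71.972°/1.329 = 0.71550; r = 45.685°.
D_min = 2·71.972° − 6·45.685° + 360° = 229.837°.
Rainbow angle = D_min − 180° = 49.837°.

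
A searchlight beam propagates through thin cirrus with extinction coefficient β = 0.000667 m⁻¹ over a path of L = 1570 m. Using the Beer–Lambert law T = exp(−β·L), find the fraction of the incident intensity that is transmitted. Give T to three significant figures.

τ = β·L = 0.000667 × 1570 = 1.0472.
T = exp(−1.0472) = 0.3509.

0.351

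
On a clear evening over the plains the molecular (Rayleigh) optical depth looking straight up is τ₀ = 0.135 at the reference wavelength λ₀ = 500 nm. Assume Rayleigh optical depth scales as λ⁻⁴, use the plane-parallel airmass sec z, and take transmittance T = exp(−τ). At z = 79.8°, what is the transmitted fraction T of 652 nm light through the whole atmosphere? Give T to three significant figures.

0.768

sec 79.8° = 5.6470.
τ = 0.135 × (500/652)⁴ × 5.6470 = 0.135 × 0.3459 × 5.6470 = 0.2637.
T = exp(−0.2637) = 0.7682.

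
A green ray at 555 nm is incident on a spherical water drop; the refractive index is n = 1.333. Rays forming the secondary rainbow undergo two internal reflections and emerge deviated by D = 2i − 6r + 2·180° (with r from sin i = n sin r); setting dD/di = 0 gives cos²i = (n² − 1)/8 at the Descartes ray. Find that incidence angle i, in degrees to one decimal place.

71.8°

cos²i = (1.333² − 1)/8 = (1.77689 − 1)/8 = 0.09711.
cos i = 0.31163, so i = 71.843°.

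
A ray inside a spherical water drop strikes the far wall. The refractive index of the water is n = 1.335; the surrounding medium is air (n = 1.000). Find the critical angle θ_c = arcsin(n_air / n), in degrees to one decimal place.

sin θ_c = n_air / n = 1.000 / 1.335 = 0.7491.
θ_c = arcsin(0.7491) = 48.51°.

48.5°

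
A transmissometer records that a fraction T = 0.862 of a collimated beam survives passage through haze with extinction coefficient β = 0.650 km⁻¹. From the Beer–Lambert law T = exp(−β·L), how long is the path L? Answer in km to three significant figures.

0.228 km

Beer–Lambert: T = exp(−βL) ⇒ L = −ln(T)/β = −ln(0.862)/0.650 = 0.1485/0.650 = 0.2285 km.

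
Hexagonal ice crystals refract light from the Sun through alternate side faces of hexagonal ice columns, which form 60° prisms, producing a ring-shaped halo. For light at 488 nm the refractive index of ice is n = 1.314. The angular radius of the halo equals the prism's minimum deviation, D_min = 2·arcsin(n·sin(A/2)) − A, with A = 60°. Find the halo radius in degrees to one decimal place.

22.1°

n·sin(A/2) = 1.314 × sin 30° = 1.314 × 0.5000 = 0.6570.
D_min = 2·arcsin(0.6570) − 60° = 2 × 41.071° − 60° = 22.143°.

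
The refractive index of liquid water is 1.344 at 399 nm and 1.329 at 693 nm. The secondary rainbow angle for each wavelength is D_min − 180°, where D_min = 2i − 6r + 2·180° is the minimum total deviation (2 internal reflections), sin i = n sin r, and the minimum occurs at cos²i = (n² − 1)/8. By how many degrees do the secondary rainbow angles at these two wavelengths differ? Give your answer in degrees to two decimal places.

At 399 nm (n = 1.344): cos²i = 0.10079 → i = 71.490°, r = 44.874°, D_min = 233.733°, rainbow angle = 53.733°.
At 693 nm (n = 1.329): cos²i = 0.09578 → i = 71.972°, r = 45.685°, D_min = 229.837°, rainbow angle = 49.837°.
Angular width = |53.733° − 49.837°| = 3.896°.

3.90°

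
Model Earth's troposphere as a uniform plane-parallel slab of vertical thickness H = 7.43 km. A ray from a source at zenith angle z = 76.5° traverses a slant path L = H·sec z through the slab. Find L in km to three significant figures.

sec z = 1/cos 76.5° = 4.2837.
L = 7.43 × 4.2837 = 31.828 km.

31.8 km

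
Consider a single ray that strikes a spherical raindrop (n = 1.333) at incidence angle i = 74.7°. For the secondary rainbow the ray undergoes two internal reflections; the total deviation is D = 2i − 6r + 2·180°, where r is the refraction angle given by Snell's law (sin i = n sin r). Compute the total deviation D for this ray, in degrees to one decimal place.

sin r = sin 74.7° / 1.333 = 0.9646/1.333 = 0.7236; r = 46.35°.
D = 2·74.7° − 6·46.35° + 2·180° = 149.40° − 278.11° + 360° = 231.29°.

231.3°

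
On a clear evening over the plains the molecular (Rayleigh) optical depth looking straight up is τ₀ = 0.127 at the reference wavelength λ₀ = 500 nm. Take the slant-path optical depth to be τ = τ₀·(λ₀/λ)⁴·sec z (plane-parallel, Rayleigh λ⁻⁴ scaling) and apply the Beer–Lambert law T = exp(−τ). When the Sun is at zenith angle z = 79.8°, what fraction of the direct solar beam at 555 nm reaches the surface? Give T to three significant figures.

sec 79.8° = 5.6470.
τ = 0.127 × (500/555)⁴ × 5.6470 = 0.127 × 0.6587 × 5.6470 = 0.4724.
T = exp(−0.4724) = 0.6235.

0.623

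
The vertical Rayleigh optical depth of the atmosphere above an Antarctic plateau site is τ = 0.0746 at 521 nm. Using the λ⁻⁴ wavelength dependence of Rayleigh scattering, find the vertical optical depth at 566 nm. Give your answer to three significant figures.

0.0536

τ(566 nm) = τ(521 nm) × (521/566)⁴ = 0.0746 × (0.9205)⁴ = 0.0746 × 0.7179 = 0.0536.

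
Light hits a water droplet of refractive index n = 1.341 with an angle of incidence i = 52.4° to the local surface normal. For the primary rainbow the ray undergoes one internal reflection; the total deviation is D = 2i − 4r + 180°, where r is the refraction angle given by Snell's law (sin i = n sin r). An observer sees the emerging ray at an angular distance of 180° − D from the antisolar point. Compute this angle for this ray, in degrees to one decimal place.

sin r = sin 52.4° / 1.341 = 0.7923/1.341 = 0.5908; r = 36.22°.
D = 2·52.4° − 4·36.22° + 180° = 104.80° − 144.86° + 180° = 139.94°.
Angle from antisolar point = 180° − D = 40.06°.

40.1°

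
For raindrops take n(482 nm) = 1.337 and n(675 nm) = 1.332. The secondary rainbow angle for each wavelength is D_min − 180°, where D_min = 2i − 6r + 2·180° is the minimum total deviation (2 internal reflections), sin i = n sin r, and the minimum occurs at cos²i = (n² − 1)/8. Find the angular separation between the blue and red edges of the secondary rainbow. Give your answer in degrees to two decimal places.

1.31°

At 482 nm (n = 1.337): cos²i = 0.09845 → i = 71.714°, r = 45.249°, D_min = 231.934°, rainbow angle = 51.934°.
At 675 nm (n = 1.332): cos²i = 0.09678 → i = 71.875°, r = 45.520°, D_min = 230.628°, rainbow angle = 50.628°.
Angular width = |51.934° − 50.628°| = 1.305°.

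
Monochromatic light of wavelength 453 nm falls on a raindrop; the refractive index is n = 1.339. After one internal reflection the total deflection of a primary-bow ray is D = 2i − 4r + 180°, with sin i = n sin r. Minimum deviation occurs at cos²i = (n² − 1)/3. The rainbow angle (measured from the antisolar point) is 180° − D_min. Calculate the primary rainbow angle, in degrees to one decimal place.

41.2°

cos²i = (1.79292 − 1)/3 = 0.26431; i = arccos(0.51411) = 59.062°.
sin r = sin 59.062°/1.339 = 0.64057; r = 39.834°.
D_min = 2·59.062° − 4·39.834° + 180° = 138.786°.
Rainbow angle = 180° − D_min = 41.214°.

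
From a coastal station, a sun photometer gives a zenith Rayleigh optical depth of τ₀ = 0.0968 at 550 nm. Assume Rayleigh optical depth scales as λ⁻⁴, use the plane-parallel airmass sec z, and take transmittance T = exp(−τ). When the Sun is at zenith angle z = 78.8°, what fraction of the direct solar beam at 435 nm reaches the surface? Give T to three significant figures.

0.280

sec 78.8° = 5.1484.
τ = 0.0968 × (550/435)⁴ × 5.1484 = 0.0968 × 2.5556 × 5.1484 = 1.2736.
T = exp(−1.2736) = 0.2798.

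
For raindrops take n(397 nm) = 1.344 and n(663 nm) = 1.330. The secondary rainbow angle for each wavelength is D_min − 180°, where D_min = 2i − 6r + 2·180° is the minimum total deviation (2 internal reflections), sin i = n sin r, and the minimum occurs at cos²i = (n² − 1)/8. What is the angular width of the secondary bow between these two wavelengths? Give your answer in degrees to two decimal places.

At 397 nm (n = 1.344): cos²i = 0.10079 → i = 71.490°, r = 44.874°, D_min = 233.733°, rainbow angle = 53.733°.
At 663 nm (n = 1.330): cos²i = 0.09611 → i = 71.940°, r = 45.630°, D_min = 230.101°, rainbow angle = 50.101°.
Angular width = |53.733° − 50.101°| = 3.632°.

3.63°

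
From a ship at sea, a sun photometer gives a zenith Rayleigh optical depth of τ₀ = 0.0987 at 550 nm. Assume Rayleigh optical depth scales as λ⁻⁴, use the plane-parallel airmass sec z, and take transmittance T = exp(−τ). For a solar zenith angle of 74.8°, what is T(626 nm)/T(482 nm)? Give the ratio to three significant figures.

Airmass: sec 74.8° = 3.8140.
τ(626 nm) = 0.0987 × (550/626)⁴ × 3.8140 = 0.0987 × 0.5959 × 3.8140 = 0.2243.
τ(482 nm) = 0.0987 × (550/482)⁴ × 3.8140 = 0.0987 × 1.6954 × 3.8140 = 0.6382.
T(626)/T(482) = exp(τ_B − τ_A) = exp(0.4139) = 1.5127.

1.51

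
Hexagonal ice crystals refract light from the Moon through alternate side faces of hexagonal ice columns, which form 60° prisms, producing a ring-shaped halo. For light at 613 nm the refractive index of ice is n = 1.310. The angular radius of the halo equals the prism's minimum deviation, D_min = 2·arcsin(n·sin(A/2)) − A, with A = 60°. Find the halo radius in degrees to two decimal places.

n·sin(A/2) = 1.310 × sin 30° = 1.310 × 0.5000 = 0.6550.
D_min = 2·arcsin(0.6550) − 60° = 2 × 40.920° − 60° = 21.839°.

21.84°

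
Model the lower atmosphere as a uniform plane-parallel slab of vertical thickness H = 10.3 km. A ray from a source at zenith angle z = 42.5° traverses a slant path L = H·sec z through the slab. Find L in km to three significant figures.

sec z = 1/cos 42.5° = 1.3563.
L = 10.3 × 1.3563 = 13.970 km.

14.0 km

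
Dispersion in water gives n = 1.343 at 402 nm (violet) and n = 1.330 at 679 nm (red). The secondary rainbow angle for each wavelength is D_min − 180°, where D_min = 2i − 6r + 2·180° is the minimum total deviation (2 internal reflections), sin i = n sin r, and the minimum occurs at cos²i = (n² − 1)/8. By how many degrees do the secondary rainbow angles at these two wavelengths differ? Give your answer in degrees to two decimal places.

3.38°

At 402 nm (n = 1.343): cos²i = 0.10046 → i = 71.522°, r = 44.928°, D_min = 233.478°, rainbow angle = 53.478°.
At 679 nm (n = 1.330): cos²i = 0.09611 → i = 71.940°, r = 45.630°, D_min = 230.101°, rainbow angle = 50.101°.
Angular width = |53.478° − 50.101°| = 3.377°.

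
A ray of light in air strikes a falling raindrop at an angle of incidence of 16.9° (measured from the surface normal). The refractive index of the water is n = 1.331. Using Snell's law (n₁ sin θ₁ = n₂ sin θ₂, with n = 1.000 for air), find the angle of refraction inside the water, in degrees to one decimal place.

Snell: sin θ_r = sin θ_i / n = sin 16.9° / 1.331 = 0.2907 / 1.331 = 0.2184.
θ_r = arcsin(0.2184) = 12.62°.

12.6°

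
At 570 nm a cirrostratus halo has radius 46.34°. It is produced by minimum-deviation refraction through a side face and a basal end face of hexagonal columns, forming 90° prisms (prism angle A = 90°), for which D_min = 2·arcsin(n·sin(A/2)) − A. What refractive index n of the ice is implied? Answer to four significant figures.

1.313

Rearranging: n = sin((D_min + A)/2) / sin(A/2).
(D_min + A)/2 = (46.34° + 90°)/2 = 68.170°.
n = sin 68.170° / sin 45° = 0.9283 / 0.7071 = 1.3128.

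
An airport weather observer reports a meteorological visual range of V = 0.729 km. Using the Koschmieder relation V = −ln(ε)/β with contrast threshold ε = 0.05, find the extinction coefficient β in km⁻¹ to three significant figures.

4.11 km⁻¹

β = −ln(0.05) / V = 2.996 / 0.729 = 4.1094 km⁻¹.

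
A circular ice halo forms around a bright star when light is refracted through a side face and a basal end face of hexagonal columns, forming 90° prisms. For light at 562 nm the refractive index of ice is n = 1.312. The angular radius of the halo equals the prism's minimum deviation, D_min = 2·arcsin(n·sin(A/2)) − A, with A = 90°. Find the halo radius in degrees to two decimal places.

n·sin(A/2) = 1.312 × sin 45° = 1.312 × 0.7071 = 0.9277.
D_min = 2·arcsin(0.9277) − 90° = 2 × 68.083° − 90° = 46.166°.

46.17°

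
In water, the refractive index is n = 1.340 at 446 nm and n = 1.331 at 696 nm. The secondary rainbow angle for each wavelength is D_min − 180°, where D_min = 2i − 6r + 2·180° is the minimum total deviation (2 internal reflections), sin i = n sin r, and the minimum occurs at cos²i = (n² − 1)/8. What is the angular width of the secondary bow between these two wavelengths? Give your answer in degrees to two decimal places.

2.34°

At 446 nm (n = 1.340): cos²i = 0.09945 → i = 71.618°, r = 45.088°, D_min = 232.709°, rainbow angle = 52.709°.
At 696 nm (n = 1.331): cos²i = 0.09645 → i = 71.907°, r = 45.575°, D_min = 230.365°, rainbow angle = 50.365°.
Angular width = |52.709° − 50.365°| = 2.344°.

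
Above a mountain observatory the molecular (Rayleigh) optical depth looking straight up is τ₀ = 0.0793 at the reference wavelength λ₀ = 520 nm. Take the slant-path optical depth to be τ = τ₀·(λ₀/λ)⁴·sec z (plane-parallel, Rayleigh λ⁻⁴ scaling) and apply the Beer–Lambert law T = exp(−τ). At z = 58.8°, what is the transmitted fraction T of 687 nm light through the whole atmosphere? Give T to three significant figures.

0.951

sec 58.8° = 1.9304.
τ = 0.0793 × (520/687)⁴ × 1.9304 = 0.0793 × 0.3282 × 1.9304 = 0.0502.
T = exp(−0.0502) = 0.9510.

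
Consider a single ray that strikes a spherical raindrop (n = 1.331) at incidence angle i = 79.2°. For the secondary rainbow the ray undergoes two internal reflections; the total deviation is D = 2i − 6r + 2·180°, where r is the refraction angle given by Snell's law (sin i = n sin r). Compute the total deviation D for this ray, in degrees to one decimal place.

233.0°

sin r = sin 79.2° / 1.331 = 0.9823/1.331 = 0.7380; r = 47.56°.
D = 2·79.2° − 6·47.56° + 2·180° = 158.40° − 285.37° + 360° = 233.03°.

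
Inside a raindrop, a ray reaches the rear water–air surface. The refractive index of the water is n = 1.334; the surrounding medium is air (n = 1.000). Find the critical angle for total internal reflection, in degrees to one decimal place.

48.6°

sin θ_c = n_air / n = 1.000 / 1.334 = 0.7496.
θ_c = arcsin(0.7496) = 48.56°.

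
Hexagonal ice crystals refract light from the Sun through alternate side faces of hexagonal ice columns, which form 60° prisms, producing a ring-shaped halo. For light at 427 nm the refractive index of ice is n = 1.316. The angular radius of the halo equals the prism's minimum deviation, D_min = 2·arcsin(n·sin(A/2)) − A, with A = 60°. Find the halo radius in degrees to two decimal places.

n·sin(A/2) = 1.316 × sin 30° = 1.316 × 0.5000 = 0.6580.
D_min = 2·arcsin(0.6580) − 60° = 2 × 41.148° − 60° = 22.295°.

22.30°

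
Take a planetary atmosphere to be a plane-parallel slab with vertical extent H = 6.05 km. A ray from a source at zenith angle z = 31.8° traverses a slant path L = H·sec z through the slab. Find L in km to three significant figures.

7.12 km

sec z = 1/cos 31.8° = 1.1766.
L = 6.05 × 1.1766 = 7.119 km.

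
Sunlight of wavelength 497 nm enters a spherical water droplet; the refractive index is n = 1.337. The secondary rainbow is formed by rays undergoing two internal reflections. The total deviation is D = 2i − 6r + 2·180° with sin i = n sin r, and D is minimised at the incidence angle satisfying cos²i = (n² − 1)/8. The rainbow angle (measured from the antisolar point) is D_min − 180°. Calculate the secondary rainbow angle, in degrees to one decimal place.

51.9°

cos²i = (1.78757 − 1)/8 = 0.09845; i = arccos(0.31376) = 71.714°.
sin r = sin 71.714°/1.337 = 0.71017; r = 45.249°.
D_min = 2·71.714° − 6·45.249° + 360° = 231.934°.
Rainbow angle = D_min − 180° = 51.934°.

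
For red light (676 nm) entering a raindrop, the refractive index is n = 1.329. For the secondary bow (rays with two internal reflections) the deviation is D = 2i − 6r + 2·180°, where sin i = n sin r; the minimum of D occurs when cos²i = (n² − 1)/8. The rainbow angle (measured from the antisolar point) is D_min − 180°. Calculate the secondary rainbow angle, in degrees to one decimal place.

cos²i = (1.76624 − 1)/8 = 0.09578; i = arccos(0.30948) = 71.972°.
sin r = sin 71.972°/1.329 = 0.71550; r = 45.685°.
D_min = 2·71.972° − 6·45.685° + 360° = 229.837°.
Rainbow angle = D_min − 180° = 49.837°.

49.8°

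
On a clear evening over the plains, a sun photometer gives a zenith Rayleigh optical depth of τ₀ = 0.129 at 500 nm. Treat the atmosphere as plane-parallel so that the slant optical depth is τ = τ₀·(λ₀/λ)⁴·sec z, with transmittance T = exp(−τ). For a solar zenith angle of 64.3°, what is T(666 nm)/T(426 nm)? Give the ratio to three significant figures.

1.60

Airmass: sec 64.3° = 2.3060.
τ(666 nm) = 0.129 × (500/666)⁴ × 2.3060 = 0.129 × 0.3177 × 2.3060 = 0.0945.
τ(426 nm) = 0.129 × (500/426)⁴ × 2.3060 = 0.129 × 1.8978 × 2.3060 = 0.5645.
T(666)/T(426) = exp(τ_B − τ_A) = exp(0.4700) = 1.6000.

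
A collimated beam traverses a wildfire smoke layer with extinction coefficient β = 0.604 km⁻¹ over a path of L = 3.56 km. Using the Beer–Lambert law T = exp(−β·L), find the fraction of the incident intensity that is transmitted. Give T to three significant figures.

0.116

τ = β·L = 0.604 × 3.56 = 2.1502.
T = exp(−2.1502) = 0.1165.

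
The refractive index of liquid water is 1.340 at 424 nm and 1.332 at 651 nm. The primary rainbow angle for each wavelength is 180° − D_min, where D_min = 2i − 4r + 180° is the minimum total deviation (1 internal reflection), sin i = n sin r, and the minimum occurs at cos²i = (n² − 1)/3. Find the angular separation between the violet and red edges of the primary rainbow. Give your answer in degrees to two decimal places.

1.15°

At 424 nm (n = 1.340): cos²i = 0.26520 → i = 59.004°, r = 39.770°, D_min = 138.929°, rainbow angle = 41.071°.
At 651 nm (n = 1.332): cos²i = 0.25807 → i = 59.469°, r = 40.290°, D_min = 137.776°, rainbow angle = 42.224°.
Angular width = |41.071° − 42.224°| = 1.153°.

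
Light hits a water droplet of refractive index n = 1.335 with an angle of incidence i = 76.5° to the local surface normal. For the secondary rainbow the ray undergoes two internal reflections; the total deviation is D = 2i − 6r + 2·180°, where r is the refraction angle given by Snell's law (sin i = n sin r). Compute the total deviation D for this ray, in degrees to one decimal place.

232.5°

sin r = sin 76.5° / 1.335 = 0.9724/1.335 = 0.7284; r = 46.75°.
D = 2·76.5° − 6·46.75° + 2·180° = 153.00° − 280.50° + 360° = 232.50°.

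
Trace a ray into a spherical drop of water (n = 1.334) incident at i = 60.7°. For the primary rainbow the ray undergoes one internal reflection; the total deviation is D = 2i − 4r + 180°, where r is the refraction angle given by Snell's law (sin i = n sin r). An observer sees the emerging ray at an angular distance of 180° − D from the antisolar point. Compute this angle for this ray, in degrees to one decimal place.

sin r = sin 60.7° / 1.334 = 0.8721/1.334 = 0.6537; r = 40.82°.
D = 2·60.7° − 4·40.82° + 180° = 121.40° − 163.29° + 180° = 138.11°.
Angle from antisolar point = 180° − D = 41.89°.

41.9°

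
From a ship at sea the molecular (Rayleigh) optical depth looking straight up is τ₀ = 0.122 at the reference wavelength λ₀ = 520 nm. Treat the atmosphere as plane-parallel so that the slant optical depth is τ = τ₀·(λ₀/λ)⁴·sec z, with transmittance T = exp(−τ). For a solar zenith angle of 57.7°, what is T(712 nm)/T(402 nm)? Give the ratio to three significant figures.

1.78

Airmass: sec 57.7° = 1.8714.
τ(712 nm) = 0.122 × (520/712)⁴ × 1.8714 = 0.122 × 0.2845 × 1.8714 = 0.0650.
τ(402 nm) = 0.122 × (520/402)⁴ × 1.8714 = 0.122 × 2.7997 × 1.8714 = 0.6392.
T(712)/T(402) = exp(τ_B − τ_A) = exp(0.5742) = 1.7758.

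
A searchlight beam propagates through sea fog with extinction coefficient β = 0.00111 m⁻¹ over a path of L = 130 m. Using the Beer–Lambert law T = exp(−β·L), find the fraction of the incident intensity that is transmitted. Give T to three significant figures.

0.866

τ = β·L = 0.00111 × 130 = 0.1443.
T = exp(−0.1443) = 0.8656.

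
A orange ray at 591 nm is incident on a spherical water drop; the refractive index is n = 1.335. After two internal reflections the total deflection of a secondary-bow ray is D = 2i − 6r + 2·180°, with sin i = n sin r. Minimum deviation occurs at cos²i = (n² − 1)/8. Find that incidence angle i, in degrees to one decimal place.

cos²i = (1.335² − 1)/8 = (1.78222 − 1)/8 = 0.09778.
cos i = 0.31269, so i = 71.778°.

71.8°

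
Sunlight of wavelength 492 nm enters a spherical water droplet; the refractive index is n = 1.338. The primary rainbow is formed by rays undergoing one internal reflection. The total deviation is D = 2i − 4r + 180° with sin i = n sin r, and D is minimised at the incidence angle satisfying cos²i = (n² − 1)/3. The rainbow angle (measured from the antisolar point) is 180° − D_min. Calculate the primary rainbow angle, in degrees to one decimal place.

41.4°

cos²i = (1.79024 − 1)/3 = 0.26341; i = arccos(0.51324) = 59.120°.
sin r = sin 59.120°/1.338 = 0.64144; r = 39.899°.
D_min = 2·59.120° − 4·39.899° + 180° = 138.643°.
Rainbow angle = 180° − D_min = 41.357°.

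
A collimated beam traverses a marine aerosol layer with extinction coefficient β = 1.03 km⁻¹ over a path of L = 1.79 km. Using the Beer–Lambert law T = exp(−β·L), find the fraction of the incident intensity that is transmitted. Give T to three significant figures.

0.158

τ = β·L = 1.03 × 1.79 = 1.8437.
T = exp(−1.8437) = 0.1582.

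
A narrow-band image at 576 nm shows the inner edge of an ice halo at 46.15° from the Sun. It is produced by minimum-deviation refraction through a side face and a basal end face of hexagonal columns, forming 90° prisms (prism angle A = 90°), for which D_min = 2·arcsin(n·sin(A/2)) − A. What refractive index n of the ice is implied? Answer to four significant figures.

Rearranging: n = sin((D_min + A)/2) / sin(A/2).
(D_min + A)/2 = (46.15° + 90°)/2 = 68.075°.
n = sin 68.075° / sin 45° = 0.9277 / 0.7071 = 1.3119.

1.312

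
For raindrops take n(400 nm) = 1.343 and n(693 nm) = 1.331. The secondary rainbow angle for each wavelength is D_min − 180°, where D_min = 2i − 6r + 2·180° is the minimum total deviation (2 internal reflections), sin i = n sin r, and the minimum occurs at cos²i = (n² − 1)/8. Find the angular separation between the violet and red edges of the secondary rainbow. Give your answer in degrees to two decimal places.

At 400 nm (n = 1.343): cos²i = 0.10046 → i = 71.522°, r = 44.928°, D_min = 233.478°, rainbow angle = 53.478°.
At 693 nm (n = 1.331): cos²i = 0.09645 → i = 71.907°, r = 45.575°, D_min = 230.365°, rainbow angle = 50.365°.
Angular width = |53.478° − 50.365°| = 3.113°.

3.11°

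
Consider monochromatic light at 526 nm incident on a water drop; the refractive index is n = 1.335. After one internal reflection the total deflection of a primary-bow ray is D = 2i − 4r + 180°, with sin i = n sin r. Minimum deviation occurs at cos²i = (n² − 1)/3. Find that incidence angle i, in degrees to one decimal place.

59.3°

cos²i = (1.335² − 1)/3 = (1.78222 − 1)/3 = 0.26074.
cos i = 0.51063, so i = 59.294°.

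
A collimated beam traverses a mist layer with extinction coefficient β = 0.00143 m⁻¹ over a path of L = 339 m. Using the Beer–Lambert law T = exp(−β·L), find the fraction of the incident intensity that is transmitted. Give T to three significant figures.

τ = β·L = 0.00143 × 339 = 0.4848.
T = exp(−0.4848) = 0.6158.

0.616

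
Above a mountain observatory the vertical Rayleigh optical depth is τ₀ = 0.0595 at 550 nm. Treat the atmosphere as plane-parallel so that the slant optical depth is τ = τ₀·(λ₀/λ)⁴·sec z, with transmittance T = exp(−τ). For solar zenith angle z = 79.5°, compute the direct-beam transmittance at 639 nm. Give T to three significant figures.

0.836

sec 79.5° = 5.4874.
τ = 0.0595 × (550/639)⁴ × 5.4874 = 0.0595 × 0.5488 × 5.4874 = 0.1792.
T = exp(−0.1792) = 0.8359.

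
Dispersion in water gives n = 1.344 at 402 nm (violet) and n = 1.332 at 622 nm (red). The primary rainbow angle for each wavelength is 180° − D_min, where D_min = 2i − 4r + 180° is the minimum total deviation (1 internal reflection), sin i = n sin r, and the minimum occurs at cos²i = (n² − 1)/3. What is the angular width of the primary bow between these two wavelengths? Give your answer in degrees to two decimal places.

1.72°

At 402 nm (n = 1.344): cos²i = 0.26878 → i = 58.772°, r = 39.512°, D_min = 139.495°, rainbow angle = 40.505°.
At 622 nm (n = 1.332): cos²i = 0.25807 → i = 59.469°, r = 40.290°, D_min = 137.776°, rainbow angle = 42.224°.
Angular width = |40.505° − 42.224°| = 1.719°.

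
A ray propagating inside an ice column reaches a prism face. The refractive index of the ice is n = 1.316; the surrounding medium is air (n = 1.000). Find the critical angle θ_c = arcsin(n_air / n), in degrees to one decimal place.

49.5°

sin θ_c = n_air / n = 1.000 / 1.316 = 0.7599.
θ_c = arcsin(0.7599) = 49.45°.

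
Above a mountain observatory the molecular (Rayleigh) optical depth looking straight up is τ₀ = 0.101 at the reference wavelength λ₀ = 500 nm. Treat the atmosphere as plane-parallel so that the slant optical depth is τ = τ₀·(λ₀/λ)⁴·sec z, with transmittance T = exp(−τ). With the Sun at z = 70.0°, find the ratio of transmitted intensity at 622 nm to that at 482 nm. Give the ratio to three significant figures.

1.24

Airmass: sec 70.0° = 2.9238.
τ(622 nm) = 0.101 × (500/622)⁴ × 2.9238 = 0.101 × 0.4176 × 2.9238 = 0.1233.
τ(482 nm) = 0.101 × (500/482)⁴ × 2.9238 = 0.101 × 1.1580 × 2.9238 = 0.3419.
T(622)/T(482) = exp(τ_B − τ_A) = exp(0.2186) = 1.2444.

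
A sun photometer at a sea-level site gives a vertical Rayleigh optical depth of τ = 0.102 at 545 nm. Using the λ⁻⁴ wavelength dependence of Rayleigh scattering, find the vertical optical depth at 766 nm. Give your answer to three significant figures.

0.0261

τ(766 nm) = τ(545 nm) × (545/766)⁴ = 0.102 × (0.7115)⁴ = 0.102 × 0.2563 = 0.0261.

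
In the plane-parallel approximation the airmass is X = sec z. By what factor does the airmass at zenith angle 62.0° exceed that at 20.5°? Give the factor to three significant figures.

X(62.0°)/X(20.5°) = sec 62.0° / sec 20.5° = cos 20.5° / cos 62.0° = 0.9367/0.4695 = 1.9952.

2.00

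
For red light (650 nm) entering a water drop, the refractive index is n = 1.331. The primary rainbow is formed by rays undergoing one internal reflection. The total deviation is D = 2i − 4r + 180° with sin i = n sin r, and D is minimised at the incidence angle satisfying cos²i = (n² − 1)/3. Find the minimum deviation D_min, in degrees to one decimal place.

cos²i = (1.77156 − 1)/3 = 0.25719; i = arccos(0.50714) = 59.527°.
sin r = sin 59.527°/1.331 = 0.64753; r = 40.356°.
D_min = 2·59.527° − 4·40.356° + 180° = 137.630°.

137.6°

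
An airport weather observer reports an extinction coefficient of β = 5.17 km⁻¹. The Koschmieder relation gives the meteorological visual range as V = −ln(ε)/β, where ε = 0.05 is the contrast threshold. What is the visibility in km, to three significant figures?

V = −ln(0.05) / 5.17 = 2.996 / 5.17 = 0.5794 km.

0.579 km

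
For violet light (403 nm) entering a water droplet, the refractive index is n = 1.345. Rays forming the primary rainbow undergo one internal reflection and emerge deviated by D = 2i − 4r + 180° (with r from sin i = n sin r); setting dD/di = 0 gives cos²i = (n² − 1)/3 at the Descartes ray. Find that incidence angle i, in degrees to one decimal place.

cos²i = (1.345² − 1)/3 = (1.80902 − 1)/3 = 0.26967.
cos i = 0.51930, so i = 58.715°.

58.7°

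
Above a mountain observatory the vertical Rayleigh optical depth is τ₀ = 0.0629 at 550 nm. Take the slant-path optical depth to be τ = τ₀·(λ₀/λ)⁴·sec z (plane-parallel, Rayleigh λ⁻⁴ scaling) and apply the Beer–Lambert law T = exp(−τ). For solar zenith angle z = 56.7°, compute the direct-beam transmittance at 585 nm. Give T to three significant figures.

0.914

sec 56.7° = 1.8214.
τ = 0.0629 × (550/585)⁴ × 1.8214 = 0.0629 × 0.7813 × 1.8214 = 0.0895.
T = exp(−0.0895) = 0.9144.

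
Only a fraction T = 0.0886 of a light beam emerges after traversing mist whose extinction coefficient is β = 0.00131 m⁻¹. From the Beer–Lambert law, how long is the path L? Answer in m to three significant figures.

Beer–Lambert: T = exp(−βL) ⇒ L = −ln(T)/β = −ln(0.0886)/0.00131 = 2.4236/0.00131 = 1850 m.

1850 m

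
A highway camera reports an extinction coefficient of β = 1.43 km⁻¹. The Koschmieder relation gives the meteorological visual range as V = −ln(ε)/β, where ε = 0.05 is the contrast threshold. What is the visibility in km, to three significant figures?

2.09 km

V = −ln(0.05) / 1.43 = 2.996 / 1.43 = 2.0949 km.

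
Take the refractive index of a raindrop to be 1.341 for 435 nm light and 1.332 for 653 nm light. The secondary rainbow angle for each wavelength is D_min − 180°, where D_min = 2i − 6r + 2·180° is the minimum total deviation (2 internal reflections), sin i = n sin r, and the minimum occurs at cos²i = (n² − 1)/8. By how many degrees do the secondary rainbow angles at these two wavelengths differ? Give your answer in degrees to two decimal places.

2.34°

At 435 nm (n = 1.341): cos²i = 0.09979 → i = 71.586°, r = 45.034°, D_min = 232.966°, rainbow angle = 52.966°.
At 653 nm (n = 1.332): cos²i = 0.09678 → i = 71.875°, r = 45.520°, D_min = 230.628°, rainbow angle = 50.628°.
Angular width = |52.966° − 50.628°| = 2.337°.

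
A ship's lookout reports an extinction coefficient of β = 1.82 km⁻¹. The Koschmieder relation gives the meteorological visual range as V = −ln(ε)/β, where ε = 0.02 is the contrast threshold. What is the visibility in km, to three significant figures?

V = −ln(0.02) / 1.82 = 3.912 / 1.82 = 2.1495 km.

2.15 km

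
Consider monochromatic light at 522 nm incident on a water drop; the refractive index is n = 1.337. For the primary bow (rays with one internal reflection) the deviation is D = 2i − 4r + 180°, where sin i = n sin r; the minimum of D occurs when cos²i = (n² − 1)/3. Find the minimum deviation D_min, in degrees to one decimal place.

cos²i = (1.78757 − 1)/3 = 0.26252; i = arccos(0.51237) = 59.178°.
sin r = sin 59.178°/1.337 = 0.64231; r = 39.964°.
D_min = 2·59.178° − 4·39.964° + 180° = 138.500°.

138.5°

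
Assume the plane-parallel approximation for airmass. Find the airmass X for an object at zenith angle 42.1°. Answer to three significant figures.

X = sec z = 1/cos 42.1° = 1/0.7420 = 1.3478.

1.35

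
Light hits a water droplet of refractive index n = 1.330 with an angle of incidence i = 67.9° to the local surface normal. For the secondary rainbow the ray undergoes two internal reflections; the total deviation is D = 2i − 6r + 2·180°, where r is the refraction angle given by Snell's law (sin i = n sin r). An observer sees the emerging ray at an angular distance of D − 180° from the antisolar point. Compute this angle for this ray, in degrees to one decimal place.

50.9°

sin r = sin 67.9° / 1.330 = 0.9265/1.330 = 0.6966; r = 44.16°.
D = 2·67.9° − 6·44.16° + 2·180° = 135.80° − 264.95° + 360° = 230.85°.
Angle from antisolar point = D − 180° = 50.85°.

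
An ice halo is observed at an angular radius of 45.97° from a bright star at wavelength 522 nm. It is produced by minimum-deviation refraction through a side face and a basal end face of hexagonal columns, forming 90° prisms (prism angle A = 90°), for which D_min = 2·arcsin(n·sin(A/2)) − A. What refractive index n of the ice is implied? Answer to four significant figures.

1.311

Rearranging: n = sin((D_min + A)/2) / sin(A/2).
(D_min + A)/2 = (45.97° + 90°)/2 = 67.985°.
n = sin 67.985° / sin 45° = 0.9271 / 0.7071 = 1.3111.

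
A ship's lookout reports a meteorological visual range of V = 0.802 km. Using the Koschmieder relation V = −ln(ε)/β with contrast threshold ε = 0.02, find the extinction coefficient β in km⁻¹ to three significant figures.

β = −ln(0.02) / V = 3.912 / 0.802 = 4.8778 km⁻¹.

4.88 km⁻¹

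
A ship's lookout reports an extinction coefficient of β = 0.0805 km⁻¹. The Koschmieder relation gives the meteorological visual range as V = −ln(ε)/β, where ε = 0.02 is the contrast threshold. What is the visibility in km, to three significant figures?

48.6 km

V = −ln(0.02) / 0.0805 = 3.912 / 0.0805 = 48.5966 km.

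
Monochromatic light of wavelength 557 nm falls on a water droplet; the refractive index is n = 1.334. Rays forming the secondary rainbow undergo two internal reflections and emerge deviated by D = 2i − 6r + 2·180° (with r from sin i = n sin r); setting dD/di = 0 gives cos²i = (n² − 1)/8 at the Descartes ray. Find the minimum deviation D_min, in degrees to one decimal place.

cos²i = (1.77956 − 1)/8 = 0.09744; i = arccos(0.31216) = 71.810°.
sin r = sin 71.810°/1.334 = 0.71217; r = 45.411°.
D_min = 2·71.810° − 6·45.411° + 360° = 231.153°.

231.2°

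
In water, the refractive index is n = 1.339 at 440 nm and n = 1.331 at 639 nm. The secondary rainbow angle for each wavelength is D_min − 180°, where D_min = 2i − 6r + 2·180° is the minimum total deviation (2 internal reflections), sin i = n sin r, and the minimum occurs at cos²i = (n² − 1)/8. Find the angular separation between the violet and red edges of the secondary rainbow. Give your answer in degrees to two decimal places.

2.09°

At 440 nm (n = 1.339): cos²i = 0.09912 → i = 71.650°, r = 45.141°, D_min = 232.451°, rainbow angle = 52.451°.
At 639 nm (n = 1.331): cos²i = 0.09645 → i = 71.907°, r = 45.575°, D_min = 230.365°, rainbow angle = 50.365°.
Angular width = |52.451° − 50.365°| = 2.086°.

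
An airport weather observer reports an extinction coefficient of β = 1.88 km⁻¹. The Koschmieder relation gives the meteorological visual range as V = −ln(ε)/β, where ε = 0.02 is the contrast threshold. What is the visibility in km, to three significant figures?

2.08 km

V = −ln(0.02) / 1.88 = 3.912 / 1.88 = 2.0809 km.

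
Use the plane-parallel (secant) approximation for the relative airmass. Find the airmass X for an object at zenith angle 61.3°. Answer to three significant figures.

X = sec z = 1/cos 61.3° = 1/0.4802 = 2.0824.

2.08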